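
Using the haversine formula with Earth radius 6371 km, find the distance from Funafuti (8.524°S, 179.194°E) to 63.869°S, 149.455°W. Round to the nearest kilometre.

Δλ = -149.455 − 179.194 = -328.649°; wrapped into (−180°, 180°]: 31.351°.
Δφ = -63.869 − -8.524 = -55.345°.
a = sin²(Δφ/2) + cos φ₁ · cos φ₂ · sin²(Δλ/2) = 0.247480.
c = 2·atan2(√a, √(1−a)) = 1.04137 rad → d = 6371·c ≈ 6634.55 km.

6635 km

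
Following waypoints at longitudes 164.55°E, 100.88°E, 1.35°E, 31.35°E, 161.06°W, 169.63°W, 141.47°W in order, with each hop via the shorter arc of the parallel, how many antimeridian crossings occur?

1

Leg 1: +164.55° → +100.88°, shortest Δλ = -63.67° (west) — does not cross 180°.
Leg 2: +100.88° → +1.35°, shortest Δλ = -99.53° (west) — does not cross 180°.
Leg 3: +1.35° → +31.35°, shortest Δλ = 30.0° (east) — does not cross 180°.
Leg 4: +31.35° → -161.06°, shortest Δλ = 167.59° (east) — crosses 180°.
Leg 5: -161.06° → -169.63°, shortest Δλ = -8.57° (west) — does not cross 180°.
Leg 6: -169.63° → -141.47°, shortest Δλ = 28.16° (east) — does not cross 180°.
Total crossings: 1.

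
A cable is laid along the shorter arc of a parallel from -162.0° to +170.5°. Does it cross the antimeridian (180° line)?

Naïve |170.5 − -162.0| = 332.5° > 180°, so the shorter arc goes the other way round — across 180°.
Signed shortest Δλ = ((170.5 − -162.0 + 180) mod 360) − 180 = -27.5°.
Going west by 27.5° from -162.0° passes through 180° before reaching +170.5°.

Yes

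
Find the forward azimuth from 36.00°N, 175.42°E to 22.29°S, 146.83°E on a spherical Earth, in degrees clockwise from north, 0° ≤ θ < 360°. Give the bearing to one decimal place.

Δλ = 146.83 − 175.42 = -28.59°.
θ = atan2( sin Δλ · cos φ₂ , cos φ₁ · sin φ₂ − sin φ₁ · cos φ₂ · cos Δλ )
  = atan2(-0.44278, -0.78440) = -150.556° → normalised to [0°, 360°): 209.444°.

209.4°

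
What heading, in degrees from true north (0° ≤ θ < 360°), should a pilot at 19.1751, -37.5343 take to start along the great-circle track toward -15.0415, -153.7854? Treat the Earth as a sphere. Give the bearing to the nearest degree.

263°

Δλ = -153.7854 − -37.5343 = -116.2511°.
θ = atan2( sin Δλ · cos φ₂ , cos φ₁ · sin φ₂ − sin φ₁ · cos φ₂ · cos Δλ )
  = atan2(-0.86614, -0.10482) = -96.900° → normalised to [0°, 360°): 263.100°.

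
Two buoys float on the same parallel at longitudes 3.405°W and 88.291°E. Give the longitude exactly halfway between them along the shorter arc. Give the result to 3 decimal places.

42.443°E

Signed shortest Δλ from -3.405° to +88.291° is +91.696°.
Midpoint longitude = -3.405° + (+91.696°)/2 = -3.405° + 45.848° = +42.443°.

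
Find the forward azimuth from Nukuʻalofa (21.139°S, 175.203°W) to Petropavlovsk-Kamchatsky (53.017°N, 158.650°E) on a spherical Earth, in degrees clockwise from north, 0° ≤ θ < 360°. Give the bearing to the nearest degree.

Δλ = 158.650 − -175.203 = 333.853°; wrapped into (−180°, 180°]: -26.147°.
θ = atan2( sin Δλ · cos φ₂ , cos φ₁ · sin φ₂ − sin φ₁ · cos φ₂ · cos Δλ )
  = atan2(-0.26510, 0.93981) = -15.753° → normalised to [0°, 360°): 344.247°.

344°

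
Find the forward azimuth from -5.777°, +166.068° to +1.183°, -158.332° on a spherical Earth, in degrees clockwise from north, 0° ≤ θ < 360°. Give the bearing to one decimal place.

Δλ = -158.332 − 166.068 = -324.400°; wrapped into (−180°, 180°]: 35.600°.
θ = atan2( sin Δλ · cos φ₂ , cos φ₁ · sin φ₂ − sin φ₁ · cos φ₂ · cos Δλ )
  = atan2(0.58200, 0.10237) = 80.024° → normalised to [0°, 360°): 80.024°.

80.0°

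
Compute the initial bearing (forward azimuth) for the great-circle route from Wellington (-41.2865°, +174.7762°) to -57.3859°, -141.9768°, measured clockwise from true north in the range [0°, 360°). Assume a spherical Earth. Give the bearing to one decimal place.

Δλ = -141.9768 − 174.7762 = -316.7530°; wrapped into (−180°, 180°]: 43.2470°.
θ = atan2( sin Δλ · cos φ₂ , cos φ₁ · sin φ₂ − sin φ₁ · cos φ₂ · cos Δλ )
  = atan2(0.36928, -0.37389) = 135.356° → normalised to [0°, 360°): 135.356°.

135.4°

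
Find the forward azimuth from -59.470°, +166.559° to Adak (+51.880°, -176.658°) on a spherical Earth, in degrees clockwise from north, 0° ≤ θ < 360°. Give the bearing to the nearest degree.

11°

Δλ = -176.658 − 166.559 = -343.217°; wrapped into (−180°, 180°]: 16.783°.
θ = atan2( sin Δλ · cos φ₂ , cos φ₁ · sin φ₂ − sin φ₁ · cos φ₂ · cos Δλ )
  = atan2(0.17825, 0.90873) = 11.098° → normalised to [0°, 360°): 11.098°.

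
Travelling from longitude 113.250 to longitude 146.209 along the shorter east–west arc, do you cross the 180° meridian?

No

Signed shortest Δλ = ((146.209 − 113.250 + 180) mod 360) − 180 = 32.959°.
Going east by 32.959° from +113.250° reaches +146.209° without touching 180°.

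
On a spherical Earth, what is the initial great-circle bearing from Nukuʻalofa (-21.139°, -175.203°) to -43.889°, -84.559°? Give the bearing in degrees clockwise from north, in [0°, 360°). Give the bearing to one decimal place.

Δλ = -84.559 − -175.203 = 90.644°.
θ = atan2( sin Δλ · cos φ₂ , cos φ₁ · sin φ₂ − sin φ₁ · cos φ₂ · cos Δλ )
  = atan2(0.72064, -0.64953) = 132.029° → normalised to [0°, 360°): 132.029°.

132.0°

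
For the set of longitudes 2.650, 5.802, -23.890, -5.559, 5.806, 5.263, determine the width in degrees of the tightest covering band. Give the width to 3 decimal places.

29.696°

Sort the longitudes: -23.890°, -5.559°, +2.650°, +5.263°, +5.802°, +5.806°.
Eastward gaps between consecutive values (wrapping around): 18.331°, 8.209°, 2.613°, 0.539°, 0.004°, 330.304°.
Largest gap = 330.304° ⇒ minimal covering band is its complement: 360° − 330.304° = 29.696°.
Band runs from -23.890° eastward to +5.806°.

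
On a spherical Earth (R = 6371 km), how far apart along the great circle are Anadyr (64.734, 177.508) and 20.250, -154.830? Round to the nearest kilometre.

Δλ = -154.830 − 177.508 = -332.338°; wrapped into (−180°, 180°]: 27.662°.
Δφ = 20.250 − 64.734 = -44.484°.
a = sin²(Δφ/2) + cos φ₁ · cos φ₂ · sin²(Δλ/2) = 0.166162.
c = 2·atan2(√a, √(1−a)) = 0.83971 rad → d = 6371·c ≈ 5349.81 km.

5350 km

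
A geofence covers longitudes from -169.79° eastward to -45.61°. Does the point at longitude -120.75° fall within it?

Yes

Band width going east from -169.79° to -45.61°: ((-45.61 − -169.79) mod 360) = 124.18°.
Offset of -120.75° east of the west edge: ((-120.75 − -169.79) mod 360) = 49.04°.
49.04° ≤ 124.18° ⇒ inside.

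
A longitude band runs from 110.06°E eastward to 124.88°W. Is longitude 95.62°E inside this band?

Band width going east from +110.06° to -124.88°: ((-124.88 − 110.06) mod 360) = 125.06°.
Offset of +95.62° east of the west edge: ((95.62 − 110.06) mod 360) = 345.56°.
345.56° > 125.06° ⇒ outside.

No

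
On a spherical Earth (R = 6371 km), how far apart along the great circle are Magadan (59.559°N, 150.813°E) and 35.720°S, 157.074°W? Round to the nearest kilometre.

Δλ = -157.074 − 150.813 = -307.887°; wrapped into (−180°, 180°]: 52.113°.
Δφ = -35.720 − 59.559 = -95.279°.
a = sin²(Δφ/2) + cos φ₁ · cos φ₂ · sin²(Δλ/2) = 0.625370.
c = 2·atan2(√a, √(1−a)) = 1.82424 rad → d = 6371·c ≈ 11622.23 km.

11622 km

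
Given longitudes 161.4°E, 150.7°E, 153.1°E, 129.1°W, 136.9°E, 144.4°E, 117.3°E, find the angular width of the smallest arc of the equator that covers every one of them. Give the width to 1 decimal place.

Sort the longitudes: -129.1°, +117.3°, +136.9°, +144.4°, +150.7°, +153.1°, +161.4°.
Eastward gaps between consecutive values (wrapping around): 246.4°, 19.6°, 7.5°, 6.3°, 2.4°, 8.3°, 69.5°.
Largest gap = 246.4° ⇒ minimal covering band is its complement: 360° − 246.4° = 113.6°.
Band runs from +117.3° eastward to -129.1°, crossing the antimeridian.

113.6°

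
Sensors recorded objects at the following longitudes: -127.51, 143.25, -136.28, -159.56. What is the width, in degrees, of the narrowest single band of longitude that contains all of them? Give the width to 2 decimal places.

89.24°

Sort the longitudes: -159.56°, -136.28°, -127.51°, +143.25°.
Eastward gaps between consecutive values (wrapping around): 23.28°, 8.77°, 270.76°, 57.19°.
Largest gap = 270.76° ⇒ minimal covering band is its complement: 360° − 270.76° = 89.24°.
Band runs from +143.25° eastward to -127.51°, crossing the antimeridian.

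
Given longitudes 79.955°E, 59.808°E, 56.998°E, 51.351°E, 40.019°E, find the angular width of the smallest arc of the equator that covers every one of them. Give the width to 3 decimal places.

39.936°

Sort the longitudes: +40.019°, +51.351°, +56.998°, +59.808°, +79.955°.
Eastward gaps between consecutive values (wrapping around): 11.332°, 5.647°, 2.810°, 20.147°, 320.064°.
Largest gap = 320.064° ⇒ minimal covering band is its complement: 360° − 320.064° = 39.936°.
Band runs from +40.019° eastward to +79.955°.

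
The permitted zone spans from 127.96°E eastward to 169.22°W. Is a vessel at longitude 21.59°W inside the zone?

No

Band width going east from +127.96° to -169.22°: ((-169.22 − 127.96) mod 360) = 62.82°.
Offset of -21.59° east of the west edge: ((-21.59 − 127.96) mod 360) = 210.45°.
210.45° > 62.82° ⇒ outside.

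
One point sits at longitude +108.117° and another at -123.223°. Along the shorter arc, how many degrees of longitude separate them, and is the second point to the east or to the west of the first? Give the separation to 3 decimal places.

128.660° east

Raw difference: -123.223 − 108.117 = -231.34°.
Normalise into (−180°, 180°]: -231.34° + 360° = 128.66°.
Positive ⇒ the second point lies to the east; separation 128.660°.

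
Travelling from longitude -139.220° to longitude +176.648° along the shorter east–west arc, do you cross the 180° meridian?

Naïve |176.648 − -139.220| = 315.868° > 180°, so the shorter arc goes the other way round — across 180°.
Signed shortest Δλ = ((176.648 − -139.220 + 180) mod 360) − 180 = -44.132°.
Going west by 44.132° from -139.220° passes through 180° before reaching +176.648°.

Yes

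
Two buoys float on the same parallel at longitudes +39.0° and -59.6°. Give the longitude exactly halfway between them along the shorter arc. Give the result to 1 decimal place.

Signed shortest Δλ from +39.0° to -59.6° is -98.6°.
Midpoint longitude = +39.0° + (-98.6°)/2 = +39.0° − 49.3° = -10.3°.

-10.3°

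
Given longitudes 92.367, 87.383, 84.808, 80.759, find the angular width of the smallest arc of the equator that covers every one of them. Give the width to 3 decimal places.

Sort the longitudes: +80.759°, +84.808°, +87.383°, +92.367°.
Eastward gaps between consecutive values (wrapping around): 4.049°, 2.575°, 4.984°, 348.392°.
Largest gap = 348.392° ⇒ minimal covering band is its complement: 360° − 348.392° = 11.608°.
Band runs from +80.759° eastward to +92.367°.

11.608°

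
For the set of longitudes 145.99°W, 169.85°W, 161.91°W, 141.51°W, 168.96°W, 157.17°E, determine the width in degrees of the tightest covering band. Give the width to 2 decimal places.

61.32°

Sort the longitudes: -169.85°, -168.96°, -161.91°, -145.99°, -141.51°, +157.17°.
Eastward gaps between consecutive values (wrapping around): 0.89°, 7.05°, 15.92°, 4.48°, 298.68°, 32.98°.
Largest gap = 298.68° ⇒ minimal covering band is its complement: 360° − 298.68° = 61.32°.
Band runs from +157.17° eastward to -141.51°, crossing the antimeridian.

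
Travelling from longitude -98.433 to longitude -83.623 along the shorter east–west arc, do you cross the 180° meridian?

No

Signed shortest Δλ = ((-83.623 − -98.433 + 180) mod 360) − 180 = 14.81°.
Going east by 14.81° from -98.433° reaches -83.623° without touching 180°.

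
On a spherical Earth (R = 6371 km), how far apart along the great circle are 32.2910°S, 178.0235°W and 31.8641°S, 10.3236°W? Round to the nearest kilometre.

Δλ = -10.3236 − -178.0235 = 167.6999°.
Δφ = -31.8641 − -32.2910 = 0.4269°.
a = sin²(Δφ/2) + cos φ₁ · cos φ₂ · sin²(Δλ/2) = 0.709728.
c = 2·atan2(√a, √(1−a)) = 2.00364 rad → d = 6371·c ≈ 12765.21 km.

12765 km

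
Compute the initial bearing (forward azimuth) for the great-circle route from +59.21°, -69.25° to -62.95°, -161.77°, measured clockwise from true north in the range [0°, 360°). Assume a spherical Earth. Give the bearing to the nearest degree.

Δλ = -161.77 − -69.25 = -92.52°.
θ = atan2( sin Δλ · cos φ₂ , cos φ₁ · sin φ₂ − sin φ₁ · cos φ₂ · cos Δλ )
  = atan2(-0.45433, -0.43872) = -133.999° → normalised to [0°, 360°): 226.001°.

226°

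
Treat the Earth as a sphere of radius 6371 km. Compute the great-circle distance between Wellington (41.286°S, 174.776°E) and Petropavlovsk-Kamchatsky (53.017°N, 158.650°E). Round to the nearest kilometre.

Δλ = 158.650 − 174.776 = -16.126°.
Δφ = 53.017 − -41.286 = 94.303°.
a = sin²(Δφ/2) + cos φ₁ · cos φ₂ · sin²(Δλ/2) = 0.546409.
c = 2·atan2(√a, √(1−a)) = 1.66375 rad → d = 6371·c ≈ 10599.73 km.

10600 km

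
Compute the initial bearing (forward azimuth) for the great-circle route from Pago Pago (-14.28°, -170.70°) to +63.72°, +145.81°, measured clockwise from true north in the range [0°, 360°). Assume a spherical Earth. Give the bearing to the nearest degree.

Δλ = 145.81 − -170.70 = 316.51°; wrapped into (−180°, 180°]: -43.49°.
θ = atan2( sin Δλ · cos φ₂ , cos φ₁ · sin φ₂ − sin φ₁ · cos φ₂ · cos Δλ )
  = atan2(-0.30472, 0.94817) = -17.816° → normalised to [0°, 360°): 342.184°.

342°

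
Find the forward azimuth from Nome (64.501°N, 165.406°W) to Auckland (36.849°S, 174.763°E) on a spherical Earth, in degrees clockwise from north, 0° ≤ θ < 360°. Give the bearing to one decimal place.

Δλ = 174.763 − -165.406 = 340.169°; wrapped into (−180°, 180°]: -19.831°.
θ = atan2( sin Δλ · cos φ₂ , cos φ₁ · sin φ₂ − sin φ₁ · cos φ₂ · cos Δλ )
  = atan2(-0.27147, -0.93761) = -163.852° → normalised to [0°, 360°): 196.148°.

196.1°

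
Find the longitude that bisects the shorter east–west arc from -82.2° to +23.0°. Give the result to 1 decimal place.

-29.6°

Signed shortest Δλ from -82.2° to +23.0° is +105.2°.
Midpoint longitude = -82.2° + (+105.2°)/2 = -82.2° + 52.6° = -29.6°.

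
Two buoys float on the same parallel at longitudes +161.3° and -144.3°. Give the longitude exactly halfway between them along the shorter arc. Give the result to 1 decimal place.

-171.5°

Signed shortest Δλ from +161.3° to -144.3° is +54.4°.
Midpoint longitude = +161.3° + (+54.4°)/2 = +161.3° + 27.2° = +188.5°.
Normalise into (−180°, 180°]: -171.5°.
(The naïve average (+161.3 + -144.3)/2 = 8.5° is on the wrong side of the globe.)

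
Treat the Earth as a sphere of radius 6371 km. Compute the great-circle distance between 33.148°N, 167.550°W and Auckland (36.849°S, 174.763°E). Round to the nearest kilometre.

7997 km

Δλ = 174.763 − -167.550 = 342.313°; wrapped into (−180°, 180°]: -17.687°.
Δφ = -36.849 − 33.148 = -69.997°.
a = sin²(Δφ/2) + cos φ₁ · cos φ₂ · sin²(Δλ/2) = 0.344800.
c = 2·atan2(√a, √(1−a)) = 1.25518 rad → d = 6371·c ≈ 7996.77 km.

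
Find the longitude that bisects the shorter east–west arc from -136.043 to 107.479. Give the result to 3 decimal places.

+165.718°

Signed shortest Δλ from -136.043° to +107.479° is -116.478°.
Midpoint longitude = -136.043° + (-116.478°)/2 = -136.043° − 58.239° = -194.282°.
Normalise into (−180°, 180°]: +165.718°.
(The naïve average (-136.043 + +107.479)/2 = -14.282° is on the wrong side of the globe.)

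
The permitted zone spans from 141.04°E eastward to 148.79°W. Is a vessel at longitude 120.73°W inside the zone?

Band width going east from +141.04° to -148.79°: ((-148.79 − 141.04) mod 360) = 70.17°.
Offset of -120.73° east of the west edge: ((-120.73 − 141.04) mod 360) = 98.23°.
98.23° > 70.17° ⇒ outside.

No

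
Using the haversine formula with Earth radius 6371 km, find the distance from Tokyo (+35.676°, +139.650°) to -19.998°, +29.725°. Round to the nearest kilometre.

13050 km

Δλ = 29.725 − 139.650 = -109.925°.
Δφ = -19.998 − 35.676 = -55.674°.
a = sin²(Δφ/2) + cos φ₁ · cos φ₂ · sin²(Δλ/2) = 0.729794.
c = 2·atan2(√a, √(1−a)) = 2.04833 rad → d = 6371·c ≈ 13049.90 km.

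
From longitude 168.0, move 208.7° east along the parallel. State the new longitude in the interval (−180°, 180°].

Start at +168.0°; shift +208.7° → +376.7°.
+376.7° lies outside (−180°, 180°]; subtract 360° → +16.7°.

+16.7°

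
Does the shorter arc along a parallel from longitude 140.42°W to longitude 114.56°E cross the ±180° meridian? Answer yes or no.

Naïve |114.56 − -140.42| = 254.98° > 180°, so the shorter arc goes the other way round — across 180°.
Signed shortest Δλ = ((114.56 − -140.42 + 180) mod 360) − 180 = -105.02°.
Going west by 105.02° from -140.42° passes through 180° before reaching +114.56°.

Yes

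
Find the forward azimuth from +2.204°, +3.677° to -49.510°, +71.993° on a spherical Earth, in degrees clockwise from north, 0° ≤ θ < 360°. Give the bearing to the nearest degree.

142°

Δλ = 71.993 − 3.677 = 68.316°.
θ = atan2( sin Δλ · cos φ₂ , cos φ₁ · sin φ₂ − sin φ₁ · cos φ₂ · cos Δλ )
  = atan2(0.60337, -0.76918) = 141.888° → normalised to [0°, 360°): 141.888°.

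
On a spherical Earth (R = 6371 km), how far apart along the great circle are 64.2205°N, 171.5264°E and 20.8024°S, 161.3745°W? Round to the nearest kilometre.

9739 km

Δλ = -161.3745 − 171.5264 = -332.9009°; wrapped into (−180°, 180°]: 27.0991°.
Δφ = -20.8024 − 64.2205 = -85.0229°.
a = sin²(Δφ/2) + cos φ₁ · cos φ₂ · sin²(Δλ/2) = 0.478937.
c = 2·atan2(√a, √(1−a)) = 1.52866 rad → d = 6371·c ≈ 9739.08 km.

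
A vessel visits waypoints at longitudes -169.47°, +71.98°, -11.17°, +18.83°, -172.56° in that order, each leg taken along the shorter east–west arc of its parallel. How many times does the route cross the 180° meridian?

Leg 1: -169.47° → +71.98°, shortest Δλ = -118.55° (west) — crosses 180°.
Leg 2: +71.98° → -11.17°, shortest Δλ = -83.15° (west) — does not cross 180°.
Leg 3: -11.17° → +18.83°, shortest Δλ = 30.0° (east) — does not cross 180°.
Leg 4: +18.83° → -172.56°, shortest Δλ = 168.61° (east) — crosses 180°.
Total crossings: 2.

2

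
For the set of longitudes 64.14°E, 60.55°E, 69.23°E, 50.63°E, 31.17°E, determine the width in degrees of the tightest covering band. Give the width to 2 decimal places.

Sort the longitudes: +31.17°, +50.63°, +60.55°, +64.14°, +69.23°.
Eastward gaps between consecutive values (wrapping around): 19.46°, 9.92°, 3.59°, 5.09°, 321.94°.
Largest gap = 321.94° ⇒ minimal covering band is its complement: 360° − 321.94° = 38.06°.
Band runs from +31.17° eastward to +69.23°.

38.06°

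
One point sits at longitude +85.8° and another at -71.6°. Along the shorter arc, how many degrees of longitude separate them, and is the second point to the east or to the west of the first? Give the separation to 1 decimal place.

157.4° west

Raw difference: -71.6 − 85.8 = -157.4°.
Normalise into (−180°, 180°]: -157.4° stays -157.4°.
Negative ⇒ the second point lies to the west; separation 157.4°.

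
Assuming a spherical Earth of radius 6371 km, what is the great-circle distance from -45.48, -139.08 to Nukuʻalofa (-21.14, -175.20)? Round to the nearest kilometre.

4252 km

Δλ = -175.20 − -139.08 = -36.12°.
Δφ = -21.14 − -45.48 = 24.34°.
a = sin²(Δφ/2) + cos φ₁ · cos φ₂ · sin²(Δλ/2) = 0.107294.
c = 2·atan2(√a, √(1−a)) = 0.66743 rad → d = 6371·c ≈ 4252.23 km.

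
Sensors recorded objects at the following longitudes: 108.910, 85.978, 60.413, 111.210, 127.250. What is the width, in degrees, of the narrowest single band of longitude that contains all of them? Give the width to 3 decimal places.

66.837°

Sort the longitudes: +60.413°, +85.978°, +108.910°, +111.210°, +127.250°.
Eastward gaps between consecutive values (wrapping around): 25.565°, 22.932°, 2.300°, 16.040°, 293.163°.
Largest gap = 293.163° ⇒ minimal covering band is its complement: 360° − 293.163° = 66.837°.
Band runs from +60.413° eastward to +127.250°.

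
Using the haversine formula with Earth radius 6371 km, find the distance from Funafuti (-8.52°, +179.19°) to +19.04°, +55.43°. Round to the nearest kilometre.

Δλ = 55.43 − 179.19 = -123.76°.
Δφ = 19.04 − -8.52 = 27.56°.
a = sin²(Δφ/2) + cos φ₁ · cos φ₂ · sin²(Δλ/2) = 0.783924.
c = 2·atan2(√a, √(1−a)) = 2.17469 rad → d = 6371·c ≈ 13854.92 km.

13855 km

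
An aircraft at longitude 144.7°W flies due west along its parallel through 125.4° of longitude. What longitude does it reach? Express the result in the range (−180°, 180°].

89.9°E

Start at -144.7°; shift −125.4° → -270.1°.
-270.1° lies outside (−180°, 180°]; add 360° → +89.9°.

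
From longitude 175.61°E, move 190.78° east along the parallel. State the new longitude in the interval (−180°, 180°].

6.39°E

Start at +175.61°; shift +190.78° → +366.39°.
+366.39° lies outside (−180°, 180°]; subtract 360° → +6.39°.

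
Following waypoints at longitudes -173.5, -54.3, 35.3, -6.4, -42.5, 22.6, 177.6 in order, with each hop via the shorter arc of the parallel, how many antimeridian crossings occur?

0

Leg 1: -173.5° → -54.3°, shortest Δλ = 119.2° (east) — does not cross 180°.
Leg 2: -54.3° → +35.3°, shortest Δλ = 89.6° (east) — does not cross 180°.
Leg 3: +35.3° → -6.4°, shortest Δλ = -41.7° (west) — does not cross 180°.
Leg 4: -6.4° → -42.5°, shortest Δλ = -36.1° (west) — does not cross 180°.
Leg 5: -42.5° → +22.6°, shortest Δλ = 65.1° (east) — does not cross 180°.
Leg 6: +22.6° → +177.6°, shortest Δλ = 155.0° (east) — does not cross 180°.
Total crossings: 0.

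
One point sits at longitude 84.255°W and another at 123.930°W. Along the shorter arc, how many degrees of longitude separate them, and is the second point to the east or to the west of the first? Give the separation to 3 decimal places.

39.675° west

Raw difference: -123.930 − -84.255 = -39.675°.
Normalise into (−180°, 180°]: -39.675° stays -39.675°.
Negative ⇒ the second point lies to the west; separation 39.675°.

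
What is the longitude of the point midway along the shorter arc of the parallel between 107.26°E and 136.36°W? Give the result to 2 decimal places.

Signed shortest Δλ from +107.26° to -136.36° is +116.38°.
Midpoint longitude = +107.26° + (+116.38°)/2 = +107.26° + 58.19° = +165.45°.
(The naïve average (+107.26 + -136.36)/2 = -14.55° is on the wrong side of the globe.)

165.45°E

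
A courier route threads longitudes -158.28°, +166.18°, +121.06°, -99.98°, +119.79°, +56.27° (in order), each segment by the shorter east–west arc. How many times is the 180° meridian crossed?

Leg 1: -158.28° → +166.18°, shortest Δλ = -35.54° (west) — crosses 180°.
Leg 2: +166.18° → +121.06°, shortest Δλ = -45.12° (west) — does not cross 180°.
Leg 3: +121.06° → -99.98°, shortest Δλ = 138.96° (east) — crosses 180°.
Leg 4: -99.98° → +119.79°, shortest Δλ = -140.23° (west) — crosses 180°.
Leg 5: +119.79° → +56.27°, shortest Δλ = -63.52° (west) — does not cross 180°.
Total crossings: 3.

3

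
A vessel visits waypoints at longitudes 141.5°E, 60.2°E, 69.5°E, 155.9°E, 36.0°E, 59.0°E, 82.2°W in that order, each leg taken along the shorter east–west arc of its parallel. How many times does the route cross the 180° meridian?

Leg 1: +141.5° → +60.2°, shortest Δλ = -81.3° (west) — does not cross 180°.
Leg 2: +60.2° → +69.5°, shortest Δλ = 9.3° (east) — does not cross 180°.
Leg 3: +69.5° → +155.9°, shortest Δλ = 86.4° (east) — does not cross 180°.
Leg 4: +155.9° → +36.0°, shortest Δλ = -119.9° (west) — does not cross 180°.
Leg 5: +36.0° → +59.0°, shortest Δλ = 23.0° (east) — does not cross 180°.
Leg 6: +59.0° → -82.2°, shortest Δλ = -141.2° (west) — does not cross 180°.
Total crossings: 0.

0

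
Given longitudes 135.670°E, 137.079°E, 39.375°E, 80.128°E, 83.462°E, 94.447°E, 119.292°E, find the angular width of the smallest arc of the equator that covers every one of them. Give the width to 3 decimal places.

Sort the longitudes: +39.375°, +80.128°, +83.462°, +94.447°, +119.292°, +135.670°, +137.079°.
Eastward gaps between consecutive values (wrapping around): 40.753°, 3.334°, 10.985°, 24.845°, 16.378°, 1.409°, 262.296°.
Largest gap = 262.296° ⇒ minimal covering band is its complement: 360° − 262.296° = 97.704°.
Band runs from +39.375° eastward to +137.079°.

97.704°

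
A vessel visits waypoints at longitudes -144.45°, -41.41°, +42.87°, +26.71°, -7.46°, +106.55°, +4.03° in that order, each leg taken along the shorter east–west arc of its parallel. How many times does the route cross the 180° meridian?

Leg 1: -144.45° → -41.41°, shortest Δλ = 103.04° (east) — does not cross 180°.
Leg 2: -41.41° → +42.87°, shortest Δλ = 84.28° (east) — does not cross 180°.
Leg 3: +42.87° → +26.71°, shortest Δλ = -16.16° (west) — does not cross 180°.
Leg 4: +26.71° → -7.46°, shortest Δλ = -34.17° (west) — does not cross 180°.
Leg 5: -7.46° → +106.55°, shortest Δλ = 114.01° (east) — does not cross 180°.
Leg 6: +106.55° → +4.03°, shortest Δλ = -102.52° (west) — does not cross 180°.
Total crossings: 0.

0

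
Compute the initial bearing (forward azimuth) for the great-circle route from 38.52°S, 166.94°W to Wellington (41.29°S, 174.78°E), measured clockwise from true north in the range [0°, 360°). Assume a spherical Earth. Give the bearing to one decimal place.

253.0°

Δλ = 174.78 − -166.94 = 341.72°; wrapped into (−180°, 180°]: -18.28°.
θ = atan2( sin Δλ · cos φ₂ , cos φ₁ · sin φ₂ − sin φ₁ · cos φ₂ · cos Δλ )
  = atan2(-0.23568, -0.07194) = -106.975° → normalised to [0°, 360°): 253.025°.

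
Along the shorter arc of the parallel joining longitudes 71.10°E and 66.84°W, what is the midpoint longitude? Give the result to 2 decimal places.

2.13°E

Signed shortest Δλ from +71.10° to -66.84° is -137.94°.
Midpoint longitude = +71.10° + (-137.94°)/2 = +71.10° − 68.97° = +2.13°.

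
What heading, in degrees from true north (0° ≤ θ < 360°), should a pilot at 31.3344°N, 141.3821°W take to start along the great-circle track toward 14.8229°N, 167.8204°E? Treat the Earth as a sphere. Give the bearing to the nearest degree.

Δλ = 167.8204 − -141.3821 = 309.2025°; wrapped into (−180°, 180°]: -50.7975°.
θ = atan2( sin Δλ · cos φ₂ , cos φ₁ · sin φ₂ − sin φ₁ · cos φ₂ · cos Δλ )
  = atan2(-0.74913, -0.09924) = -97.546° → normalised to [0°, 360°): 262.454°.

262°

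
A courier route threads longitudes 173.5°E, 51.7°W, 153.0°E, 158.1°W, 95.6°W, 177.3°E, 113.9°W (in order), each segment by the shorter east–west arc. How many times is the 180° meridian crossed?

5

Leg 1: +173.5° → -51.7°, shortest Δλ = 134.8° (east) — crosses 180°.
Leg 2: -51.7° → +153.0°, shortest Δλ = -155.3° (west) — crosses 180°.
Leg 3: +153.0° → -158.1°, shortest Δλ = 48.9° (east) — crosses 180°.
Leg 4: -158.1° → -95.6°, shortest Δλ = 62.5° (east) — does not cross 180°.
Leg 5: -95.6° → +177.3°, shortest Δλ = -87.1° (west) — crosses 180°.
Leg 6: +177.3° → -113.9°, shortest Δλ = 68.8° (east) — crosses 180°.
Total crossings: 5.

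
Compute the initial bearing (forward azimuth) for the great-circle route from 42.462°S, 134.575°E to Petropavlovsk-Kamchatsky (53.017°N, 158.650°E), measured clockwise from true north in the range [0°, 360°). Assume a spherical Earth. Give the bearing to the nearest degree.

14°

Δλ = 158.650 − 134.575 = 24.075°.
θ = atan2( sin Δλ · cos φ₂ , cos φ₁ · sin φ₂ − sin φ₁ · cos φ₂ · cos Δλ )
  = atan2(0.24540, 0.96010) = 14.338° → normalised to [0°, 360°): 14.338°.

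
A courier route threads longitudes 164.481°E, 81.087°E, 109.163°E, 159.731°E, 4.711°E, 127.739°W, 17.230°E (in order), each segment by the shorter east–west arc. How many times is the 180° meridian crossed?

0

Leg 1: +164.481° → +81.087°, shortest Δλ = -83.394° (west) — does not cross 180°.
Leg 2: +81.087° → +109.163°, shortest Δλ = 28.076° (east) — does not cross 180°.
Leg 3: +109.163° → +159.731°, shortest Δλ = 50.568° (east) — does not cross 180°.
Leg 4: +159.731° → +4.711°, shortest Δλ = -155.02° (west) — does not cross 180°.
Leg 5: +4.711° → -127.739°, shortest Δλ = -132.45° (west) — does not cross 180°.
Leg 6: -127.739° → +17.230°, shortest Δλ = 144.969° (east) — does not cross 180°.
Total crossings: 0.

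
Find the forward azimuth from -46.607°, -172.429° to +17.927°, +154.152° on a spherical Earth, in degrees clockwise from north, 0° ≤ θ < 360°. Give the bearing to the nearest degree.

326°

Δλ = 154.152 − -172.429 = 326.581°; wrapped into (−180°, 180°]: -33.419°.
θ = atan2( sin Δλ · cos φ₂ , cos φ₁ · sin φ₂ − sin φ₁ · cos φ₂ · cos Δλ )
  = atan2(-0.52402, 0.78853) = -33.606° → normalised to [0°, 360°): 326.394°.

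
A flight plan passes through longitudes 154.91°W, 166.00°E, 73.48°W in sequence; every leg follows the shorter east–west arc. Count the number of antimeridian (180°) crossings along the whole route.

Leg 1: -154.91° → +166.00°, shortest Δλ = -39.09° (west) — crosses 180°.
Leg 2: +166.00° → -73.48°, shortest Δλ = 120.52° (east) — crosses 180°.
Total crossings: 2.

2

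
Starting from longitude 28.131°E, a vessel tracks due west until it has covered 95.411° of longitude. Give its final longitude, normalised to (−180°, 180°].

67.280°W

Start at +28.131°; shift −95.411° → -67.280°.
-67.280° already lies in (−180°, 180°].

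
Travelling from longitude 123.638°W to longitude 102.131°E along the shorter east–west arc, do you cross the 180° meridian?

Yes

Naïve |102.131 − -123.638| = 225.769° > 180°, so the shorter arc goes the other way round — across 180°.
Signed shortest Δλ = ((102.131 − -123.638 + 180) mod 360) − 180 = -134.231°.
Going west by 134.231° from -123.638° passes through 180° before reaching +102.131°.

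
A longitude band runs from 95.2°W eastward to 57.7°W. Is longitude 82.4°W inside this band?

Band width going east from -95.2° to -57.7°: ((-57.7 − -95.2) mod 360) = 37.5°.
Offset of -82.4° east of the west edge: ((-82.4 − -95.2) mod 360) = 12.8°.
12.8° ≤ 37.5° ⇒ inside.

Yes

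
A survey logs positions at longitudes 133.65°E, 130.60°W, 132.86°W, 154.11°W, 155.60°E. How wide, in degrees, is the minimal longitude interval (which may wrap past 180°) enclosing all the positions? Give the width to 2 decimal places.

95.75°

Sort the longitudes: -154.11°, -132.86°, -130.60°, +133.65°, +155.60°.
Eastward gaps between consecutive values (wrapping around): 21.25°, 2.26°, 264.25°, 21.95°, 50.29°.
Largest gap = 264.25° ⇒ minimal covering band is its complement: 360° − 264.25° = 95.75°.
Band runs from +133.65° eastward to -130.60°, crossing the antimeridian.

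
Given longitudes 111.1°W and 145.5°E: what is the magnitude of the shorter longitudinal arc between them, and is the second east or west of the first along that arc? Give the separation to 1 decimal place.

Raw difference: 145.5 − -111.1 = 256.6°.
Normalise into (−180°, 180°]: 256.6° − 360° = -103.4°.
Negative ⇒ the second point lies to the west; separation 103.4°.

103.4° west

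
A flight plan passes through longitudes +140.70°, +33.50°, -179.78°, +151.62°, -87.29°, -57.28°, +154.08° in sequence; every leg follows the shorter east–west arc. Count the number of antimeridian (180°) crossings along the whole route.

4

Leg 1: +140.70° → +33.50°, shortest Δλ = -107.2° (west) — does not cross 180°.
Leg 2: +33.50° → -179.78°, shortest Δλ = 146.72° (east) — crosses 180°.
Leg 3: -179.78° → +151.62°, shortest Δλ = -28.6° (west) — crosses 180°.
Leg 4: +151.62° → -87.29°, shortest Δλ = 121.09° (east) — crosses 180°.
Leg 5: -87.29° → -57.28°, shortest Δλ = 30.01° (east) — does not cross 180°.
Leg 6: -57.28° → +154.08°, shortest Δλ = -148.64° (west) — crosses 180°.
Total crossings: 4.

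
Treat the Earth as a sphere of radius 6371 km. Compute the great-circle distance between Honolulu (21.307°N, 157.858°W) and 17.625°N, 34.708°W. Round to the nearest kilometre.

Δλ = -34.708 − -157.858 = 123.150°.
Δφ = 17.625 − 21.307 = -3.682°.
a = sin²(Δφ/2) + cos φ₁ · cos φ₂ · sin²(Δλ/2) = 0.687759.
c = 2·atan2(√a, √(1−a)) = 1.95575 rad → d = 6371·c ≈ 12460.10 km.

12460 km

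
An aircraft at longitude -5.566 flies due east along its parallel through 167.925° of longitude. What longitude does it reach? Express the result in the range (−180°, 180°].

Start at -5.566°; shift +167.925° → +162.359°.
+162.359° already lies in (−180°, 180°].

+162.359°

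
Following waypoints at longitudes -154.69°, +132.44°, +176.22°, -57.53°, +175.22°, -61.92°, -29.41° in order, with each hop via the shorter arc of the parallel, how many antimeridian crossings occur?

4

Leg 1: -154.69° → +132.44°, shortest Δλ = -72.87° (west) — crosses 180°.
Leg 2: +132.44° → +176.22°, shortest Δλ = 43.78° (east) — does not cross 180°.
Leg 3: +176.22° → -57.53°, shortest Δλ = 126.25° (east) — crosses 180°.
Leg 4: -57.53° → +175.22°, shortest Δλ = -127.25° (west) — crosses 180°.
Leg 5: +175.22° → -61.92°, shortest Δλ = 122.86° (east) — crosses 180°.
Leg 6: -61.92° → -29.41°, shortest Δλ = 32.51° (east) — does not cross 180°.
Total crossings: 4.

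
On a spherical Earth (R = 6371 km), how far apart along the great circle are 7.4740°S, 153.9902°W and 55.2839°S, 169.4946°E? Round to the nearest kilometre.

6215 km

Δλ = 169.4946 − -153.9902 = 323.4848°; wrapped into (−180°, 180°]: -36.5152°.
Δφ = -55.2839 − -7.4740 = -47.8099°.
a = sin²(Δφ/2) + cos φ₁ · cos φ₂ · sin²(Δλ/2) = 0.219627.
c = 2·atan2(√a, √(1−a)) = 0.97551 rad → d = 6371·c ≈ 6214.97 km.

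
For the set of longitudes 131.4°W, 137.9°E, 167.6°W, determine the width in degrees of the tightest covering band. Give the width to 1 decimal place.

90.7°

Sort the longitudes: -167.6°, -131.4°, +137.9°.
Eastward gaps between consecutive values (wrapping around): 36.2°, 269.3°, 54.5°.
Largest gap = 269.3° ⇒ minimal covering band is its complement: 360° − 269.3° = 90.7°.
Band runs from +137.9° eastward to -131.4°, crossing the antimeridian.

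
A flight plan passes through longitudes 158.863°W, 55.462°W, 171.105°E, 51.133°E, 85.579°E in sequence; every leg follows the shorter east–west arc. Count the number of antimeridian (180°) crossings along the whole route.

Leg 1: -158.863° → -55.462°, shortest Δλ = 103.401° (east) — does not cross 180°.
Leg 2: -55.462° → +171.105°, shortest Δλ = -133.433° (west) — crosses 180°.
Leg 3: +171.105° → +51.133°, shortest Δλ = -119.972° (west) — does not cross 180°.
Leg 4: +51.133° → +85.579°, shortest Δλ = 34.446° (east) — does not cross 180°.
Total crossings: 1.

1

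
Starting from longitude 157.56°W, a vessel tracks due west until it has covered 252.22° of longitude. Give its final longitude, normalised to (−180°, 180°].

49.78°W

Start at -157.56°; shift −252.22° → -409.78°.
-409.78° lies outside (−180°, 180°]; add 360° → -49.78°.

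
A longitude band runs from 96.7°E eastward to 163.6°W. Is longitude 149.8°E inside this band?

Yes

Band width going east from +96.7° to -163.6°: ((-163.6 − 96.7) mod 360) = 99.7°.
Offset of +149.8° east of the west edge: ((149.8 − 96.7) mod 360) = 53.1°.
53.1° ≤ 99.7° ⇒ inside.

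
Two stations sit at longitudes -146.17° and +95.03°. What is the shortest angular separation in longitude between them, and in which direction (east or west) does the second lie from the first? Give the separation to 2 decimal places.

Raw difference: 95.03 − -146.17 = 241.2°.
Normalise into (−180°, 180°]: 241.2° − 360° = -118.8°.
Negative ⇒ the second point lies to the west; separation 118.80°.

118.80° west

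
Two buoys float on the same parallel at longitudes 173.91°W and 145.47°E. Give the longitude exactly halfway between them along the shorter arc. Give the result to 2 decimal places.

165.78°E

Signed shortest Δλ from -173.91° to +145.47° is -40.62°.
Midpoint longitude = -173.91° + (-40.62°)/2 = -173.91° − 20.31° = -194.22°.
Normalise into (−180°, 180°]: +165.78°.
(The naïve average (-173.91 + +145.47)/2 = -14.22° is on the wrong side of the globe.)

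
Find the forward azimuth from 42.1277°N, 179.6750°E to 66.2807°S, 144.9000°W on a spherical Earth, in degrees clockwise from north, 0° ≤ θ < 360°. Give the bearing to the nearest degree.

165°

Δλ = -144.9000 − 179.6750 = -324.5750°; wrapped into (−180°, 180°]: 35.4250°.
θ = atan2( sin Δλ · cos φ₂ , cos φ₁ · sin φ₂ − sin φ₁ · cos φ₂ · cos Δλ )
  = atan2(0.23316, -0.89888) = 165.458° → normalised to [0°, 360°): 165.458°.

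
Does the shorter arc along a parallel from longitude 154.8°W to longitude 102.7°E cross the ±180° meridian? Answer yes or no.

Yes

Naïve |102.7 − -154.8| = 257.5° > 180°, so the shorter arc goes the other way round — across 180°.
Signed shortest Δλ = ((102.7 − -154.8 + 180) mod 360) − 180 = -102.5°.
Going west by 102.5° from -154.8° passes through 180° before reaching +102.7°.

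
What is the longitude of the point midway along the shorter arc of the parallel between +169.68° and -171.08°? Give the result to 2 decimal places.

+179.30°

Signed shortest Δλ from +169.68° to -171.08° is +19.24°.
Midpoint longitude = +169.68° + (+19.24°)/2 = +169.68° + 9.62° = +179.30°.
(The naïve average (+169.68 + -171.08)/2 = -0.7° is on the wrong side of the globe.)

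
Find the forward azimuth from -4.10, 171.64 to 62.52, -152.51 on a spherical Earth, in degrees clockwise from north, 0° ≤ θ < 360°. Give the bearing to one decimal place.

16.5°

Δλ = -152.51 − 171.64 = -324.15°; wrapped into (−180°, 180°]: 35.85°.
θ = atan2( sin Δλ · cos φ₂ , cos φ₁ · sin φ₂ − sin φ₁ · cos φ₂ · cos Δλ )
  = atan2(0.27025, 0.91164) = 16.512° → normalised to [0°, 360°): 16.512°.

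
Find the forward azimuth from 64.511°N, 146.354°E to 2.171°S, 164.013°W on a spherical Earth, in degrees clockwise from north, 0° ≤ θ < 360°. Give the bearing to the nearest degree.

Δλ = -164.013 − 146.354 = -310.367°; wrapped into (−180°, 180°]: 49.633°.
θ = atan2( sin Δλ · cos φ₂ , cos φ₁ · sin φ₂ − sin φ₁ · cos φ₂ · cos Δλ )
  = atan2(0.76136, -0.60052) = 128.264° → normalised to [0°, 360°): 128.264°.

128°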